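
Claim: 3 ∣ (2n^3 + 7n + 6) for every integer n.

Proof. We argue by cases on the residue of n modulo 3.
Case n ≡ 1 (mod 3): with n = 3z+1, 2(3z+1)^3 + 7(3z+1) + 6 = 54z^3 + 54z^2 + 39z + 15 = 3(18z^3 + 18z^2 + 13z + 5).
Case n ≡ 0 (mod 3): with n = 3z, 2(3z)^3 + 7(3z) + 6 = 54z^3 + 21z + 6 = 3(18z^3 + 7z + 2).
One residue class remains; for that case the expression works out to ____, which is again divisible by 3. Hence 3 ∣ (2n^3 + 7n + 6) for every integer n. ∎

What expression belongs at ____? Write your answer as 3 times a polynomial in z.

3(18z^3 + 36z^2 + 31z + 12)

Only n ≡ 2 (mod 3) is unaccounted for. Put n = 3z+2:
2(3z+2)^3 + 7(3z+2) + 6 expands to 54z^3 + 108z^2 + 93z + 36,
and factoring out 3 leaves 3(18z^3 + 36z^2 + 31z + 12).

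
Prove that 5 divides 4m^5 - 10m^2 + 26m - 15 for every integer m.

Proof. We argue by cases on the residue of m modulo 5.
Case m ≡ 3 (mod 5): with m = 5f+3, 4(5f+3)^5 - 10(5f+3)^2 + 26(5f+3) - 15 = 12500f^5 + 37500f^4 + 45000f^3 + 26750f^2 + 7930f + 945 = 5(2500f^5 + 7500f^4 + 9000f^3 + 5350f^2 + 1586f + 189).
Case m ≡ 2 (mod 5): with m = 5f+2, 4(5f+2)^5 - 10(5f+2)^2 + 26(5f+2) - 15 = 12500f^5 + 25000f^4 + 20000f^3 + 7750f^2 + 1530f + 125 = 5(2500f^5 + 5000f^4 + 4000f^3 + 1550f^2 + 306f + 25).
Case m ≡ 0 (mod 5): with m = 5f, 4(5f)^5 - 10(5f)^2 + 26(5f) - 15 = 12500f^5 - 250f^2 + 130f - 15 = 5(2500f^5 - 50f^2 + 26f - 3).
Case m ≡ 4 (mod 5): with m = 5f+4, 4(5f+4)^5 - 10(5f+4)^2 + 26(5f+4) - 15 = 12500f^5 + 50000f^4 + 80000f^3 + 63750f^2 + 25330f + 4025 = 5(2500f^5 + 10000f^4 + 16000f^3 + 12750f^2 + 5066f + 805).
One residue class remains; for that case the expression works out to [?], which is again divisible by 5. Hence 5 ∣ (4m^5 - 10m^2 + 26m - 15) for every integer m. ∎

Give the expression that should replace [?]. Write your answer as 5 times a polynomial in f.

The residues treated are {3, 2, 0, 4}, so the missing case is m ≡ 1 (mod 5); write m = 5f+1.
Then 4(5f+1)^5 - 10(5f+1)^2 + 26(5f+1) - 15 = 12500f^5 + 12500f^4 + 5000f^3 + 750f^2 + 130f + 5 = 5(2500f^5 + 2500f^4 + 1000f^3 + 150f^2 + 26f + 1).

5(2500f^5 + 2500f^4 + 1000f^3 + 150f^2 + 26f + 1)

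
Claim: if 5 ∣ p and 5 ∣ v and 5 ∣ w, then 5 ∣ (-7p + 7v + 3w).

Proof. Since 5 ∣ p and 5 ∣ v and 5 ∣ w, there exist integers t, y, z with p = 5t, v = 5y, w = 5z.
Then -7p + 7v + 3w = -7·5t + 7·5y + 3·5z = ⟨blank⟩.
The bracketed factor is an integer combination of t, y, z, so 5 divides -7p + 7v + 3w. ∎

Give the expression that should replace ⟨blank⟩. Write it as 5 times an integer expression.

5(-7t + 7y + 3z)

Pull the common 5 out of every term: -7·5t + 7·5y + 3·5z = 5(-7t + 7y + 3z).
-7t + 7y + 3z is an integer, which exhibits the divisibility.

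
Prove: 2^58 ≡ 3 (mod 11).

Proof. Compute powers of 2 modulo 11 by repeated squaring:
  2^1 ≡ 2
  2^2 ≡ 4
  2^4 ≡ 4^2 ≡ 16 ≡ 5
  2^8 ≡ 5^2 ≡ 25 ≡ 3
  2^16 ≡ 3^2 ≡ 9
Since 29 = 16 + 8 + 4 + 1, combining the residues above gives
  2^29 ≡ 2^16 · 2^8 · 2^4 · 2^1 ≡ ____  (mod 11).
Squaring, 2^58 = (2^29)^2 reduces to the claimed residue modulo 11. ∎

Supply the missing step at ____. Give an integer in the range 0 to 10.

6

Multiply the listed residues: 9 · 3 · 5 · 2 = 27 → 135 → 270.
Reducing modulo 11: 270 = 24·11 + 6, so 2^29 ≡ 6.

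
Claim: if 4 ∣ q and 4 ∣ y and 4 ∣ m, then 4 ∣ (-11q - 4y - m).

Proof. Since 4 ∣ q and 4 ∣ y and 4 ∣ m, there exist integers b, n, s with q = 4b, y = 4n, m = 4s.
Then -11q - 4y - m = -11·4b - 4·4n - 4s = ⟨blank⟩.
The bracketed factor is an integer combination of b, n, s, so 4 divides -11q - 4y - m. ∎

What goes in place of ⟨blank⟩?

4(-11b - 4n - s)

Pull the common 4 out of every term: -11·4b - 4·4n - 4s = 4(-11b - 4n - s).
-11b - 4n - s is an integer, which exhibits the divisibility.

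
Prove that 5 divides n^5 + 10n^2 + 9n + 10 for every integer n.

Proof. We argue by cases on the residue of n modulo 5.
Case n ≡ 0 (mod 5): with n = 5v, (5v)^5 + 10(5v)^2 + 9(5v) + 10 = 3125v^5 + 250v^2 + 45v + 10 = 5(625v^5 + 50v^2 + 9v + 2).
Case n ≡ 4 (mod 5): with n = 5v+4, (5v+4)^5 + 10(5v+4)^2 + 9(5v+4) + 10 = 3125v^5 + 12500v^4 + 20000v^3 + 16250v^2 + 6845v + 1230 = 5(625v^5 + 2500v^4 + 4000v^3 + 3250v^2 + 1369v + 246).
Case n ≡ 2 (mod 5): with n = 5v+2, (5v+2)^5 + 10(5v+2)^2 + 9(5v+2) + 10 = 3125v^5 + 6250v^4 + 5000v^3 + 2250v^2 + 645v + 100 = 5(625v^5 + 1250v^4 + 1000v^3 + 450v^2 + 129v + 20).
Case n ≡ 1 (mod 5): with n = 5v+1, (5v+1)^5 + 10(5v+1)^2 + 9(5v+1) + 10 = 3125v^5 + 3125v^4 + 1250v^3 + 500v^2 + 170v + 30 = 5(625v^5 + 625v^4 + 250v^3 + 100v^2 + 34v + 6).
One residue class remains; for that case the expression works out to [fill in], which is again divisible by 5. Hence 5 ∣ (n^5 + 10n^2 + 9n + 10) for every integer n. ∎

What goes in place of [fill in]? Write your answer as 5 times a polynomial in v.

5(625v^5 + 1875v^4 + 2250v^3 + 1400v^2 + 474v + 74)

The residues treated are {0, 4, 2, 1}, so the missing case is n ≡ 3 (mod 5); write n = 5v+3.
Then (5v+3)^5 + 10(5v+3)^2 + 9(5v+3) + 10 = 3125v^5 + 9375v^4 + 11250v^3 + 7000v^2 + 2370v + 370 = 5(625v^5 + 1875v^4 + 2250v^3 + 1400v^2 + 474v + 74).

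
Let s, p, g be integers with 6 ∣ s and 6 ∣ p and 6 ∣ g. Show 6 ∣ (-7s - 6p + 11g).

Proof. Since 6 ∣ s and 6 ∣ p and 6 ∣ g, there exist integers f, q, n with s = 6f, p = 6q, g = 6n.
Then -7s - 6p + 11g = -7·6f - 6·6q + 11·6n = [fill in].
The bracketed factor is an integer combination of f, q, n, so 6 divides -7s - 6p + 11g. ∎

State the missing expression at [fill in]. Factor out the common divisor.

6(-7f + 11n - 6q)

Each term has a factor of 6: -7·6f - 6·6q + 11·6n = 6·(-7f + 11n - 6q).
Since -7f + 11n - 6q is an integer, 6 ∣ (-7s - 6p + 11g).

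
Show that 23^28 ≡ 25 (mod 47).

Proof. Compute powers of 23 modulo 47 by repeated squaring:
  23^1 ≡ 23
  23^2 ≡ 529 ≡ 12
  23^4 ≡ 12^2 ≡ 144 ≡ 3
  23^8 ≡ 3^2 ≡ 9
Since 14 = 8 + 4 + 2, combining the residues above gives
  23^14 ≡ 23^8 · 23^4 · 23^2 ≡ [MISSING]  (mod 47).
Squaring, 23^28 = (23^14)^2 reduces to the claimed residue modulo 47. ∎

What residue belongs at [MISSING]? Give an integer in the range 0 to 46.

Multiply the listed residues: 9 · 3 · 12 = 27 → 324.
Reducing modulo 47: 324 = 6·47 + 42, so 23^14 ≡ 42.

42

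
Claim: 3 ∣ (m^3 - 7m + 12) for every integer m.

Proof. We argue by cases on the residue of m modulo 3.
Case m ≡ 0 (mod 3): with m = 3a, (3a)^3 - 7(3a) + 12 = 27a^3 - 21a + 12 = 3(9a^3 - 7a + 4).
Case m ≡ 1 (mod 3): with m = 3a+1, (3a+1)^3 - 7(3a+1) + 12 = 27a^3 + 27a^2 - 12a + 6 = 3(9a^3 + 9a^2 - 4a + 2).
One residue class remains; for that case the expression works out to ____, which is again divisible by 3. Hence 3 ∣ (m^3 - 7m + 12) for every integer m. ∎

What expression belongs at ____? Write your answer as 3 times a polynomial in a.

3(9a^3 + 18a^2 + 5a + 2)

The residues treated are {0, 1}, so the missing case is m ≡ 2 (mod 3); write m = 3a+2.
Then (3a+2)^3 - 7(3a+2) + 12 = 27a^3 + 54a^2 + 15a + 6 = 3(9a^3 + 18a^2 + 5a + 2).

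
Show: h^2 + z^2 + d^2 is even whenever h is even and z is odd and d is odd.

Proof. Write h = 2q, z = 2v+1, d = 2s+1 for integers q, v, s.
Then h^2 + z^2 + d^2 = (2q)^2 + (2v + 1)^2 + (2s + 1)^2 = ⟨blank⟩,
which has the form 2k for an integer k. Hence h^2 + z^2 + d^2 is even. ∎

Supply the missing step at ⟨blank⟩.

2(2q^2 + 2s^2 + 2s + 2v^2 + 2v + 1)

(2q)^2 + (2v + 1)^2 + (2s + 1)^2 = 4q^2 + 4s^2 + 4s + 4v^2 + 4v + 2
= 2(2q^2 + 2s^2 + 2s + 2v^2 + 2v + 1).
Since 2q^2 + 2s^2 + 2s + 2v^2 + 2v + 1 is an integer, the sum of squares is of the form 2k for an integer k.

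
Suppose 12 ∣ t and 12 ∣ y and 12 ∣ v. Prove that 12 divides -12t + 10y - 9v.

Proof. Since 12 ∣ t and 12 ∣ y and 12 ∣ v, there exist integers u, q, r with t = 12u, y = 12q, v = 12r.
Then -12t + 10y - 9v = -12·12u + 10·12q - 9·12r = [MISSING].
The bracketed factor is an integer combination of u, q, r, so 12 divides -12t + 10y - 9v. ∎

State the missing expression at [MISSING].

12(10q - 9r - 12u)

Pull the common 12 out of every term: -12·12u + 10·12q - 9·12r = 12(10q - 9r - 12u).
10q - 9r - 12u is an integer, which exhibits the divisibility.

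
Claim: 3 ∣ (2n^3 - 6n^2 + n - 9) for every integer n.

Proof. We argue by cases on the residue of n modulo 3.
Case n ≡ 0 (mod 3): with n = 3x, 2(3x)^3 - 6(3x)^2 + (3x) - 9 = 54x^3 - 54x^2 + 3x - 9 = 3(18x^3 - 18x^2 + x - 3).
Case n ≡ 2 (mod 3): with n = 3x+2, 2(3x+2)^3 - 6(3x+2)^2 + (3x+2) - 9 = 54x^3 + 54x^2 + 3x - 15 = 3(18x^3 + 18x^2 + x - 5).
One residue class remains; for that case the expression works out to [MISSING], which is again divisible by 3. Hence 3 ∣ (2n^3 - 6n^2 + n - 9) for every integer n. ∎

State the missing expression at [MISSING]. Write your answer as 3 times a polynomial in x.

Only n ≡ 1 (mod 3) is unaccounted for. Put n = 3x+1:
2(3x+1)^3 - 6(3x+1)^2 + (3x+1) - 9 expands to 54x^3 - 15x - 12,
and factoring out 3 leaves 3(18x^3 - 5x - 4).

3(18x^3 - 5x - 4)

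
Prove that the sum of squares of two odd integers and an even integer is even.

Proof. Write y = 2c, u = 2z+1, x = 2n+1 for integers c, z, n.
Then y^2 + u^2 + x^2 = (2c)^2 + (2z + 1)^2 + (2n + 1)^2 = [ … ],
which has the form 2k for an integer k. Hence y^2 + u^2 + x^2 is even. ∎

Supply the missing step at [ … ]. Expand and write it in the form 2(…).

Expanding: (2c)^2 + (2z + 1)^2 + (2n + 1)^2 = 4c^2 + 4n^2 + 4n + 4z^2 + 4z + 2.
Every term is even; pulling out the factor of 2 gives 2(2c^2 + 2n^2 + 2n + 2z^2 + 2z + 1).

2(2c^2 + 2n^2 + 2n + 2z^2 + 2z + 1)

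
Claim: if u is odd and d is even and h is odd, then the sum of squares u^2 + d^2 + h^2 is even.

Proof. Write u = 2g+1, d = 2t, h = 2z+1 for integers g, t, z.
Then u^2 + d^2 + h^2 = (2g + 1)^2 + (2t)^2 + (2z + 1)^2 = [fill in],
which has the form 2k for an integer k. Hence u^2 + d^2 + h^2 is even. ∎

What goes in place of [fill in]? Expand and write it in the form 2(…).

2(2g^2 + 2g + 2t^2 + 2z^2 + 2z + 1)

Expanding: (2g + 1)^2 + (2t)^2 + (2z + 1)^2 = 4g^2 + 4g + 4t^2 + 4z^2 + 4z + 2.
Every term is even; pulling out the factor of 2 gives 2(2g^2 + 2g + 2t^2 + 2z^2 + 2z + 1).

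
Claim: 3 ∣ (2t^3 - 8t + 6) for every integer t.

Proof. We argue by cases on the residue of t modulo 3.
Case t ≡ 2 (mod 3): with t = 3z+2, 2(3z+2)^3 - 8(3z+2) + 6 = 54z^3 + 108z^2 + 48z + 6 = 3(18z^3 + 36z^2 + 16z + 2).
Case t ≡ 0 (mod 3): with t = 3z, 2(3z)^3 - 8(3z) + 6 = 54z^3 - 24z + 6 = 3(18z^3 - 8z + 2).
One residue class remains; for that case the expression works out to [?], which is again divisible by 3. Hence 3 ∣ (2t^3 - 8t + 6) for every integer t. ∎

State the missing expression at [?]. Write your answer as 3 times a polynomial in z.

3(18z^3 + 18z^2 - 2z)

The residues treated are {2, 0}, so the missing case is t ≡ 1 (mod 3); write t = 3z+1.
Then 2(3z+1)^3 - 8(3z+1) + 6 = 54z^3 + 54z^2 - 6z = 3(18z^3 + 18z^2 - 2z).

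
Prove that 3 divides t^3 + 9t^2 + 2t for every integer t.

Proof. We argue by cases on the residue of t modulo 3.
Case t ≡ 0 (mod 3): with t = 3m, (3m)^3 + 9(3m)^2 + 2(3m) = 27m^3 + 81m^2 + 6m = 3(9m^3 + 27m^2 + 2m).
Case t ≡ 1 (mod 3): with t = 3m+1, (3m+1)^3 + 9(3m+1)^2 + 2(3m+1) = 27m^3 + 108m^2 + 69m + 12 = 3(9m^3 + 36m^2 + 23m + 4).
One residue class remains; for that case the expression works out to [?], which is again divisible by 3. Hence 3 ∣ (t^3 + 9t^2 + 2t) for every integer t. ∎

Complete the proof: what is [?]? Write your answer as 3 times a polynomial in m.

Only t ≡ 2 (mod 3) is unaccounted for. Put t = 3m+2:
(3m+2)^3 + 9(3m+2)^2 + 2(3m+2) expands to 27m^3 + 135m^2 + 150m + 48,
and factoring out 3 leaves 3(9m^3 + 45m^2 + 50m + 16).

3(9m^3 + 45m^2 + 50m + 16)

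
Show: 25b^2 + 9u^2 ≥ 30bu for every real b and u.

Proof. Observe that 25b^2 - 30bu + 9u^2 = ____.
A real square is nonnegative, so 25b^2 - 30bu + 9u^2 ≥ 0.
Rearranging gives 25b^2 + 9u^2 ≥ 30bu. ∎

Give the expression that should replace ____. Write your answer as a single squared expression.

25b^2 - 30bu + 9u^2 is a perfect-square trinomial: the outer terms are (5b)^2 and (3u)^2, and the cross term is -2·5b·3u.
So 25b^2 - 30bu + 9u^2 = (5b - 3u)^2 ≥ 0.

(5b - 3u)^2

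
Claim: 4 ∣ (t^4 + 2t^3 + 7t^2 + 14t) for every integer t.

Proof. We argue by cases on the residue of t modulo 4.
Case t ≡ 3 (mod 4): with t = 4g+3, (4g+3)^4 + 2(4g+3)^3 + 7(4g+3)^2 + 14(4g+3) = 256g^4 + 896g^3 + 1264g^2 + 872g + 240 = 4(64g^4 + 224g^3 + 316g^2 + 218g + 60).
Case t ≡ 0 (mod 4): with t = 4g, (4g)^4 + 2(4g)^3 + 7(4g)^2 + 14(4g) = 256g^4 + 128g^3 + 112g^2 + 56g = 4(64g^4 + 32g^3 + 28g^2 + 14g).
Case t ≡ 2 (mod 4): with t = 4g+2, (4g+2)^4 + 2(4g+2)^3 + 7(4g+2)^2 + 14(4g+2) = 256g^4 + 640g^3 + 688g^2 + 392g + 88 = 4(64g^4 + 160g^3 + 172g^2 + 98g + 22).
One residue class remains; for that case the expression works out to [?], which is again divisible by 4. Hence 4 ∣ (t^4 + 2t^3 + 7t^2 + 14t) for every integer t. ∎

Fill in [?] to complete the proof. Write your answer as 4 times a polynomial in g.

4(64g^4 + 96g^3 + 76g^2 + 38g + 6)

Only t ≡ 1 (mod 4) is unaccounted for. Put t = 4g+1:
(4g+1)^4 + 2(4g+1)^3 + 7(4g+1)^2 + 14(4g+1) expands to 256g^4 + 384g^3 + 304g^2 + 152g + 24,
and factoring out 4 leaves 4(64g^4 + 96g^3 + 76g^2 + 38g + 6).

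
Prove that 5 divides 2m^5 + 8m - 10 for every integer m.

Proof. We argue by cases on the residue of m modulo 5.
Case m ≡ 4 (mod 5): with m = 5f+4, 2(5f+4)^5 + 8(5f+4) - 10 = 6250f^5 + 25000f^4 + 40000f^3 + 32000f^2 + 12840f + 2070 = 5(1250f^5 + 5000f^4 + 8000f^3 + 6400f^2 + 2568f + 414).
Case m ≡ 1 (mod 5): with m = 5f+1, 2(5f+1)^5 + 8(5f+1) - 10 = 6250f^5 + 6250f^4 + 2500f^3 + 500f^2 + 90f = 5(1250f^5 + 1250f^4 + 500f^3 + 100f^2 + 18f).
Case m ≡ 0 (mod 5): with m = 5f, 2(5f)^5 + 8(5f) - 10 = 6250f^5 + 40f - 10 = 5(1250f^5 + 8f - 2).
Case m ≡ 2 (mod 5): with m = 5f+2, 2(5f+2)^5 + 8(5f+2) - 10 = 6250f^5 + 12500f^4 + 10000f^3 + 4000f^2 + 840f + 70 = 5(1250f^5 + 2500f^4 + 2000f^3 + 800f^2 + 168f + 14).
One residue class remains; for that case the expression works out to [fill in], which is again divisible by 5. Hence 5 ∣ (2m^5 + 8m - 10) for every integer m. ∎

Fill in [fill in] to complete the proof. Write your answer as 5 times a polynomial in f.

5(1250f^5 + 3750f^4 + 4500f^3 + 2700f^2 + 818f + 100)

The residues treated are {4, 1, 0, 2}, so the missing case is m ≡ 3 (mod 5); write m = 5f+3.
Then 2(5f+3)^5 + 8(5f+3) - 10 = 6250f^5 + 18750f^4 + 22500f^3 + 13500f^2 + 4090f + 500 = 5(1250f^5 + 3750f^4 + 4500f^3 + 2700f^2 + 818f + 100).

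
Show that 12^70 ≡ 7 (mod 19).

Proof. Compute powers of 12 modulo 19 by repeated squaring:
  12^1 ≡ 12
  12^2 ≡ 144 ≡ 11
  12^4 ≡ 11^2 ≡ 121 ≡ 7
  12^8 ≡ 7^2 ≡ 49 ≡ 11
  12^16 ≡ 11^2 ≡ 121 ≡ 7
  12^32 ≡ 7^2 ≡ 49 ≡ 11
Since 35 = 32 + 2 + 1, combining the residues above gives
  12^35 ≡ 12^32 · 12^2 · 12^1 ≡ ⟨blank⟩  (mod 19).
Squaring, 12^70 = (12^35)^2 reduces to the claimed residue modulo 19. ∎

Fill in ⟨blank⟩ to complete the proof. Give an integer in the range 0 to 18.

8

Multiply the listed residues: 11 · 11 · 12 = 121 → 1452.
Reducing modulo 19: 1452 = 76·19 + 8, so 12^35 ≡ 8.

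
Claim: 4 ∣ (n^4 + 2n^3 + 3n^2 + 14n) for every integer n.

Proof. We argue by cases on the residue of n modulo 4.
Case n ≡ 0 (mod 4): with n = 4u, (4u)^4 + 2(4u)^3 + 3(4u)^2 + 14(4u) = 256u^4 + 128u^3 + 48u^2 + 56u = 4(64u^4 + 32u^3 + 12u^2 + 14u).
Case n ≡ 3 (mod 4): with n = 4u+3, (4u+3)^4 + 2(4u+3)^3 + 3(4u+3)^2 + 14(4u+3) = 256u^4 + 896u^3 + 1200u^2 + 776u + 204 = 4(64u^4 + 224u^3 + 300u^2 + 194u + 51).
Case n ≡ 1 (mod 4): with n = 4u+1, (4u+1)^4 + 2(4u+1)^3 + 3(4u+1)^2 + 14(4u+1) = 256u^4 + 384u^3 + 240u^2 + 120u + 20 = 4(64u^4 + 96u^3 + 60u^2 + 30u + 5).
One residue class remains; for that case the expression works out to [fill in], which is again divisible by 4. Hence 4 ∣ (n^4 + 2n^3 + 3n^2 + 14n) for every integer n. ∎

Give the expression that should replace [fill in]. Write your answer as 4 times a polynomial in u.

4(64u^4 + 160u^3 + 156u^2 + 82u + 18)

The residues treated are {0, 3, 1}, so the missing case is n ≡ 2 (mod 4); write n = 4u+2.
Then (4u+2)^4 + 2(4u+2)^3 + 3(4u+2)^2 + 14(4u+2) = 256u^4 + 640u^3 + 624u^2 + 328u + 72 = 4(64u^4 + 160u^3 + 156u^2 + 82u + 18).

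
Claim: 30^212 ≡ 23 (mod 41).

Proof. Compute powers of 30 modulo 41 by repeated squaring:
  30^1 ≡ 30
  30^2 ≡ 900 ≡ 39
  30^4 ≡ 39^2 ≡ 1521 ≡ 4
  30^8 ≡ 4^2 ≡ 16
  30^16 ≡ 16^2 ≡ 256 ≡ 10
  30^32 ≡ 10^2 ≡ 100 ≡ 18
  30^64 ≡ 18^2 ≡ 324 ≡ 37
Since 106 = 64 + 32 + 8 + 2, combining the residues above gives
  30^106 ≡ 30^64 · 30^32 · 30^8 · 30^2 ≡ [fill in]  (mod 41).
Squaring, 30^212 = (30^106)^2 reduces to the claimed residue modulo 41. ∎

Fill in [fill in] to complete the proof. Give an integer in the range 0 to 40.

Multiply the listed residues: 37 · 18 · 16 · 39 = 666 → 10656 → 415584.
Reducing modulo 41: 415584 = 10136·41 + 8, so 30^106 ≡ 8.

8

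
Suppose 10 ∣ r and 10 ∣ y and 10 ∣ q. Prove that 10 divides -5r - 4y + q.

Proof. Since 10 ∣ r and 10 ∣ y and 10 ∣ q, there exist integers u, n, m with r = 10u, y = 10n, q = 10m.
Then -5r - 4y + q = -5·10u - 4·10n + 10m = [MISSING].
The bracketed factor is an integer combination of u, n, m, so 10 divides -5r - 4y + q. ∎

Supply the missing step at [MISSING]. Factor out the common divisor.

Pull the common 10 out of every term: -5·10u - 4·10n + 10m = 10(m - 4n - 5u).
m - 4n - 5u is an integer, which exhibits the divisibility.

10(m - 4n - 5u)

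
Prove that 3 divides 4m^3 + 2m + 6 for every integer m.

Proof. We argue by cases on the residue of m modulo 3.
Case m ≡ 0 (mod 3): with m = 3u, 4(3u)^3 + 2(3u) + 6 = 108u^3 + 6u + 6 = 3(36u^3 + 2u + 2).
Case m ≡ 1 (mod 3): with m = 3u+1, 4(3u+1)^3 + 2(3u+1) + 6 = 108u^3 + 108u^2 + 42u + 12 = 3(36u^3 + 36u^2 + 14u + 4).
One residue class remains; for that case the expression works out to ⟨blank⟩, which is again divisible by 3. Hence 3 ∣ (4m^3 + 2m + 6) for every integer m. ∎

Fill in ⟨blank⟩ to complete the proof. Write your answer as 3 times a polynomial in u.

Only m ≡ 2 (mod 3) is unaccounted for. Put m = 3u+2:
4(3u+2)^3 + 2(3u+2) + 6 expands to 108u^3 + 216u^2 + 150u + 42,
and factoring out 3 leaves 3(36u^3 + 72u^2 + 50u + 14).

3(36u^3 + 72u^2 + 50u + 14)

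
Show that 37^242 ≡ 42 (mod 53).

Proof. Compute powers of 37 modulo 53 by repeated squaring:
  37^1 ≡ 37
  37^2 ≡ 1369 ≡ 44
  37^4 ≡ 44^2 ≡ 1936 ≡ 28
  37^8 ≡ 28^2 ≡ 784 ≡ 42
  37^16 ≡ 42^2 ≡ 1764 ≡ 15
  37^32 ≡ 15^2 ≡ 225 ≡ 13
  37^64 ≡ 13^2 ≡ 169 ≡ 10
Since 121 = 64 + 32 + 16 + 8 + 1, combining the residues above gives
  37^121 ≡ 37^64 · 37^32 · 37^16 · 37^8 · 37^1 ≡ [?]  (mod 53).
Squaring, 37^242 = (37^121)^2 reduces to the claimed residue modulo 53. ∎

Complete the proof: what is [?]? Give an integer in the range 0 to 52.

37^64 · 37^32 · 37^16 · 37^8 · 37^1 ≡ 10 · 13 · 15 · 42 · 37 = 3030300.
3030300 mod 53 = 25, so 37^121 ≡ 25 (mod 53).

25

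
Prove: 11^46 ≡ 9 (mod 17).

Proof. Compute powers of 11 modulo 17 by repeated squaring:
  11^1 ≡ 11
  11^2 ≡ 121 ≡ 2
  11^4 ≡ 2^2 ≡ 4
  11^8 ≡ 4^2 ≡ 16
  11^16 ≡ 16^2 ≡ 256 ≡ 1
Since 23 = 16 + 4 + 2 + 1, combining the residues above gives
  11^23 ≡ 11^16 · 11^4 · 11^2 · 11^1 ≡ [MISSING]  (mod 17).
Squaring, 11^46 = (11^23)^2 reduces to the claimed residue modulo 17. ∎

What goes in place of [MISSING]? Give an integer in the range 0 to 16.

Multiply the listed residues: 1 · 4 · 2 · 11 = 4 → 8 → 88.
Reducing modulo 17: 88 = 5·17 + 3, so 11^23 ≡ 3.

3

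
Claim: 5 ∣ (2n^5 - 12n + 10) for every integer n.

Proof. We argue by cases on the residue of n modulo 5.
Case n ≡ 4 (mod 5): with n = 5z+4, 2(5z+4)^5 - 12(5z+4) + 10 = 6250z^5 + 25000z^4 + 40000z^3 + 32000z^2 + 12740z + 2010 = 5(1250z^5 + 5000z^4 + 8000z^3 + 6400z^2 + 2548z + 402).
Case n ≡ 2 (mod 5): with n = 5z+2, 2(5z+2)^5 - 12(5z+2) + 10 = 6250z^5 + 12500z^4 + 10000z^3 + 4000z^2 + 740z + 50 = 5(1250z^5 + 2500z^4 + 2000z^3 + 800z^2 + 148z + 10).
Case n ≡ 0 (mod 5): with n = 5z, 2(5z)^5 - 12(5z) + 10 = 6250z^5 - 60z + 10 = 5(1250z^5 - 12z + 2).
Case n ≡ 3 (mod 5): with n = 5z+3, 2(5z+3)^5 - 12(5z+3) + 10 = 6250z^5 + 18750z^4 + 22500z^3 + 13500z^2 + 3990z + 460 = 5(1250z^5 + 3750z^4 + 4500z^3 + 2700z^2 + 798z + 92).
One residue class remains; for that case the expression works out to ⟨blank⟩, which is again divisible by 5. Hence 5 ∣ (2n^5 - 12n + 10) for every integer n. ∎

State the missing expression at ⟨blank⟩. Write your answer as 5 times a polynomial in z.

5(1250z^5 + 1250z^4 + 500z^3 + 100z^2 - 2z)

The residues treated are {4, 2, 0, 3}, so the missing case is n ≡ 1 (mod 5); write n = 5z+1.
Then 2(5z+1)^5 - 12(5z+1) + 10 = 6250z^5 + 6250z^4 + 2500z^3 + 500z^2 - 10z = 5(1250z^5 + 1250z^4 + 500z^3 + 100z^2 - 2z).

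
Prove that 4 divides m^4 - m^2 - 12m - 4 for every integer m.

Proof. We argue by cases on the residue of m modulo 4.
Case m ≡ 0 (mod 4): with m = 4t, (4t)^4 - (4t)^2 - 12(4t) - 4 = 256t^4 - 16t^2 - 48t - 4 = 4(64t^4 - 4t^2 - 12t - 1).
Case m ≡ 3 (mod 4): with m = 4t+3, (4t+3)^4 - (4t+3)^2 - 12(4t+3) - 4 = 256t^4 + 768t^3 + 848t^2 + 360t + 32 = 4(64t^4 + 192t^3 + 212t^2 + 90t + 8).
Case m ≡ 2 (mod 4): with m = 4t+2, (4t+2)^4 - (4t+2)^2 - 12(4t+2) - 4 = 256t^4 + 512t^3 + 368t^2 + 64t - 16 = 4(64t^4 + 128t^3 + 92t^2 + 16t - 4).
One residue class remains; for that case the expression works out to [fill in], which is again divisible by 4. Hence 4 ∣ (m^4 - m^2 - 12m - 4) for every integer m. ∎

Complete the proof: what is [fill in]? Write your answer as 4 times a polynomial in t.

4(64t^4 + 64t^3 + 20t^2 - 10t - 4)

The residues treated are {0, 3, 2}, so the missing case is m ≡ 1 (mod 4); write m = 4t+1.
Then (4t+1)^4 - (4t+1)^2 - 12(4t+1) - 4 = 256t^4 + 256t^3 + 80t^2 - 40t - 16 = 4(64t^4 + 64t^3 + 20t^2 - 10t - 4).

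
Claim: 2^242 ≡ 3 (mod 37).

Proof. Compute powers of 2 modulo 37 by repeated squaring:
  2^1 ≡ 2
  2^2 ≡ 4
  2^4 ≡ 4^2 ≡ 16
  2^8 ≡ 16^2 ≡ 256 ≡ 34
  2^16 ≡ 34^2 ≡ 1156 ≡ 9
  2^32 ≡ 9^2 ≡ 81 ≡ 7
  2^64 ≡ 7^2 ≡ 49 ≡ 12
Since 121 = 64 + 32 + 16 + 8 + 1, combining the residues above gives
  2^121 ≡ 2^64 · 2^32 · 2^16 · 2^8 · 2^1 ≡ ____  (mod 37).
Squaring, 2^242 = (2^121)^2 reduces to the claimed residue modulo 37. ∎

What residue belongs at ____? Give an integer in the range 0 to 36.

15

2^64 · 2^32 · 2^16 · 2^8 · 2^1 ≡ 12 · 7 · 9 · 34 · 2 = 51408.
51408 mod 37 = 15, so 2^121 ≡ 15 (mod 37).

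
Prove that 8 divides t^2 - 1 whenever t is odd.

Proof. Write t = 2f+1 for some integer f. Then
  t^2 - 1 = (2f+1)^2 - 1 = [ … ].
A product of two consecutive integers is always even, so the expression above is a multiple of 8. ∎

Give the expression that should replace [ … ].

4f(f + 1)

(2f+1)^2 - 1 = 4f^2 + 4f + 1 - 1 = 4f^2 + 4f = 4f(f+1).
Since f and f+1 are consecutive, f(f+1) is even, and 4·(even) is a multiple of 8.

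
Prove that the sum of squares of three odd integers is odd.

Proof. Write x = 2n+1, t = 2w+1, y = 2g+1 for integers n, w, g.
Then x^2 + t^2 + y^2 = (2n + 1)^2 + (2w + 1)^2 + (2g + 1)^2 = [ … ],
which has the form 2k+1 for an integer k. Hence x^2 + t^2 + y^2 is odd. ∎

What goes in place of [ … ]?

Expanding: (2n + 1)^2 + (2w + 1)^2 + (2g + 1)^2 = 4g^2 + 4g + 4n^2 + 4n + 4w^2 + 4w + 3.
Every term except the constant is even, so this is 2(2g^2 + 2g + 2n^2 + 2n + 2w^2 + 2w + 1) + 1,
and 2g^2 + 2g + 2n^2 + 2n + 2w^2 + 2w + 1 ∈ ℤ gives the required form.

2(2g^2 + 2g + 2n^2 + 2n + 2w^2 + 2w + 1) + 1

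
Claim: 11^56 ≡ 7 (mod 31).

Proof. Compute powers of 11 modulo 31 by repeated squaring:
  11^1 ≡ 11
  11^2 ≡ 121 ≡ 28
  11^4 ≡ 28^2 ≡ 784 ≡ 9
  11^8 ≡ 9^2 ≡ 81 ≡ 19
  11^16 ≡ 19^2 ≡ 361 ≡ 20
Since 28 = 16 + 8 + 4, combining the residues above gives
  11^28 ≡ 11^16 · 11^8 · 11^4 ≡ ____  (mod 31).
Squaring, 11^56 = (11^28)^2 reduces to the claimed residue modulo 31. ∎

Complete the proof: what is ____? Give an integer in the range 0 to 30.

10

11^16 · 11^8 · 11^4 ≡ 20 · 19 · 9 = 3420.
3420 mod 31 = 10, so 11^28 ≡ 10 (mod 31).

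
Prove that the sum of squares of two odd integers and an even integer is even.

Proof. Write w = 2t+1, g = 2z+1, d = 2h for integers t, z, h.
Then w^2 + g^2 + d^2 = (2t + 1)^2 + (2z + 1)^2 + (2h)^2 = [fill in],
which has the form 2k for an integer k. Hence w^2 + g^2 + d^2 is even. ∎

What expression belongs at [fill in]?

2(2h^2 + 2t^2 + 2t + 2z^2 + 2z + 1)

Expanding: (2t + 1)^2 + (2z + 1)^2 + (2h)^2 = 4h^2 + 4t^2 + 4t + 4z^2 + 4z + 2.
Every term is even; pulling out the factor of 2 gives 2(2h^2 + 2t^2 + 2t + 2z^2 + 2z + 1).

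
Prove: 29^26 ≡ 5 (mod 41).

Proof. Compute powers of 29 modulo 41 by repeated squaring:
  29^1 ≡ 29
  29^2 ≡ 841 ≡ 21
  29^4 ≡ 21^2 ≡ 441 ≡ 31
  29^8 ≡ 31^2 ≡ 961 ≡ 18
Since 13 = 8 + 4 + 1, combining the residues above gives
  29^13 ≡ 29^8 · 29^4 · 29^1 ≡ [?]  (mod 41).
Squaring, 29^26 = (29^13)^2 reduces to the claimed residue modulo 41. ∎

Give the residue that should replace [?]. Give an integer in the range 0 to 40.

28

29^8 · 29^4 · 29^1 ≡ 18 · 31 · 29 = 16182.
16182 mod 41 = 28, so 29^13 ≡ 28 (mod 41).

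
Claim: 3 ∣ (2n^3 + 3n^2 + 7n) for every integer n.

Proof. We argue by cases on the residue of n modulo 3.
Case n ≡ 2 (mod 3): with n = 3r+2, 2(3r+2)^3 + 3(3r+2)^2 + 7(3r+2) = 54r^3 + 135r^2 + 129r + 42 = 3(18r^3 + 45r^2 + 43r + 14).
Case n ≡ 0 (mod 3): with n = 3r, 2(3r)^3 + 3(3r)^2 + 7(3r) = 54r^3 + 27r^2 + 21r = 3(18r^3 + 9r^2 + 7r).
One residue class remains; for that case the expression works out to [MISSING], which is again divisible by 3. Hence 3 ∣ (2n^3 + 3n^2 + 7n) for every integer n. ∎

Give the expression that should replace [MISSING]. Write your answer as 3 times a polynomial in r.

The residues treated are {2, 0}, so the missing case is n ≡ 1 (mod 3); write n = 3r+1.
Then 2(3r+1)^3 + 3(3r+1)^2 + 7(3r+1) = 54r^3 + 81r^2 + 57r + 12 = 3(18r^3 + 27r^2 + 19r + 4).

3(18r^3 + 27r^2 + 19r + 4)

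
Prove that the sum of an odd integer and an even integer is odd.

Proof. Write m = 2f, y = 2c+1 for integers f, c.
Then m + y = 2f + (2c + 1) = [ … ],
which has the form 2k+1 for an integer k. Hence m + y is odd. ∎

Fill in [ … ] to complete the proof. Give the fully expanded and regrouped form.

Expanding: 2f + (2c + 1) = 2c + 2f + 1.
Every term except the constant is even, so this is 2(c + f) + 1,
and c + f ∈ ℤ gives the required form.

2(c + f) + 1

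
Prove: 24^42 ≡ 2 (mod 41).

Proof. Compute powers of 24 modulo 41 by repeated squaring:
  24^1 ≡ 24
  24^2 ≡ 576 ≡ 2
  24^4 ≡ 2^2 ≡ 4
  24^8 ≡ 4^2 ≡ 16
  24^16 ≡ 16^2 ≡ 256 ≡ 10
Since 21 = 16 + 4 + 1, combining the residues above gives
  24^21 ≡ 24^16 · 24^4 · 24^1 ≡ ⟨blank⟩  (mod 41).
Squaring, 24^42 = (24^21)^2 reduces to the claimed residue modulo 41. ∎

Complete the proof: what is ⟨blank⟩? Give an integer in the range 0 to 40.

24^16 · 24^4 · 24^1 ≡ 10 · 4 · 24 = 960.
960 mod 41 = 17, so 24^21 ≡ 17 (mod 41).

17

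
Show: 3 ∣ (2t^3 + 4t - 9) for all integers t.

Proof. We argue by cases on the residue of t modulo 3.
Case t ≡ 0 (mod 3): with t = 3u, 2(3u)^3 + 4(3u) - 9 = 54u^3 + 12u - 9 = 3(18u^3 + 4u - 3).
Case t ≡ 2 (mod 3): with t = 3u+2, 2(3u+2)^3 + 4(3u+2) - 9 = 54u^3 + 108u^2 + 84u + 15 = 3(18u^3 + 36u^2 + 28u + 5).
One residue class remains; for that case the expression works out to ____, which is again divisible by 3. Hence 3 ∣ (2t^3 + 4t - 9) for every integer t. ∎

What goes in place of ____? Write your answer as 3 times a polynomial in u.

Only t ≡ 1 (mod 3) is unaccounted for. Put t = 3u+1:
2(3u+1)^3 + 4(3u+1) - 9 expands to 54u^3 + 54u^2 + 30u - 3,
and factoring out 3 leaves 3(18u^3 + 18u^2 + 10u - 1).

3(18u^3 + 18u^2 + 10u - 1)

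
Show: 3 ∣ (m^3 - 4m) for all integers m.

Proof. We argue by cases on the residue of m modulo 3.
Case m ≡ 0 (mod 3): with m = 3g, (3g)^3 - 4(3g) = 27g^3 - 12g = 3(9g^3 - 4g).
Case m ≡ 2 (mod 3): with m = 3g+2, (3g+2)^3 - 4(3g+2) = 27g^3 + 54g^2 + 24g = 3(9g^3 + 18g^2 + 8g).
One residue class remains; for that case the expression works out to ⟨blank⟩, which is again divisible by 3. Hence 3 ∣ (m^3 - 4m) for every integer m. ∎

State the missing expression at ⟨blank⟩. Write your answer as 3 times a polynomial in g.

Only m ≡ 1 (mod 3) is unaccounted for. Put m = 3g+1:
(3g+1)^3 - 4(3g+1) expands to 27g^3 + 27g^2 - 3g - 3,
and factoring out 3 leaves 3(9g^3 + 9g^2 - g - 1).

3(9g^3 + 9g^2 - g - 1)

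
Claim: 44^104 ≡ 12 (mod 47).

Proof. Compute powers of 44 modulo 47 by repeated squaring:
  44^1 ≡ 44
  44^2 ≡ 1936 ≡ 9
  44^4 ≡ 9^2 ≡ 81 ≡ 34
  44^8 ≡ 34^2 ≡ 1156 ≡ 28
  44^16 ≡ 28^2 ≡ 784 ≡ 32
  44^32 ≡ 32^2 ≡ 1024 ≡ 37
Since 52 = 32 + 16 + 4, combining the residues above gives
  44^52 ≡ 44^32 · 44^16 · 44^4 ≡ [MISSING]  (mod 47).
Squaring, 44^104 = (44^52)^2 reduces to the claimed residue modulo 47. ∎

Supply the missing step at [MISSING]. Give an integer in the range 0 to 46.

24

Multiply the listed residues: 37 · 32 · 34 = 1184 → 40256.
Reducing modulo 47: 40256 = 856·47 + 24, so 44^52 ≡ 24.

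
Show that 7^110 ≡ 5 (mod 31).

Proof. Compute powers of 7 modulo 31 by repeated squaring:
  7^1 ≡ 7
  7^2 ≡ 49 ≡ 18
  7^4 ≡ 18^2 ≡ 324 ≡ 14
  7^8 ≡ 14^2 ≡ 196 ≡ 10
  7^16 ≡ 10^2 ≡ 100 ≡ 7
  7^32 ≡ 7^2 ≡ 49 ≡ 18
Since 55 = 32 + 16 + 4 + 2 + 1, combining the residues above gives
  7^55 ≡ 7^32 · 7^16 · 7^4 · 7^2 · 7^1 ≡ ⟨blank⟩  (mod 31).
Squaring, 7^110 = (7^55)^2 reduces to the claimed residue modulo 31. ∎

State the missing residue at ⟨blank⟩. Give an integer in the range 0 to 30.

7^32 · 7^16 · 7^4 · 7^2 · 7^1 ≡ 18 · 7 · 14 · 18 · 7 = 222264.
222264 mod 31 = 25, so 7^55 ≡ 25 (mod 31).

25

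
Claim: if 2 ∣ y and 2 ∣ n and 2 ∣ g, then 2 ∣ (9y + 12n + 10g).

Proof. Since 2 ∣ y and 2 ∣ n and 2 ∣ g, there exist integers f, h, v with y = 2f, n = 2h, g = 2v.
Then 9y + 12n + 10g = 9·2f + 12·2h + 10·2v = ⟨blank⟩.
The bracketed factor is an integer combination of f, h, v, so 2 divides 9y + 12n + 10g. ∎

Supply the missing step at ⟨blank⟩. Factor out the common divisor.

Pull the common 2 out of every term: 9·2f + 12·2h + 10·2v = 2(9f + 12h + 10v).
9f + 12h + 10v is an integer, which exhibits the divisibility.

2(9f + 12h + 10v)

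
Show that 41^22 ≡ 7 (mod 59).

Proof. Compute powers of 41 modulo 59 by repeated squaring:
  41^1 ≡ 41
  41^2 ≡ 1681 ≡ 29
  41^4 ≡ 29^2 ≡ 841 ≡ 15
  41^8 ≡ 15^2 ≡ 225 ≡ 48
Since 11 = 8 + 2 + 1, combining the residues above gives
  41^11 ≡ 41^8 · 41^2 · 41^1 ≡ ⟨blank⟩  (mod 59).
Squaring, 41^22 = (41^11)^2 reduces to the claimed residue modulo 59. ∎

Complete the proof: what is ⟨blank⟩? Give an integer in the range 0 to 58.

41^8 · 41^2 · 41^1 ≡ 48 · 29 · 41 = 57072.
57072 mod 59 = 19, so 41^11 ≡ 19 (mod 59).

19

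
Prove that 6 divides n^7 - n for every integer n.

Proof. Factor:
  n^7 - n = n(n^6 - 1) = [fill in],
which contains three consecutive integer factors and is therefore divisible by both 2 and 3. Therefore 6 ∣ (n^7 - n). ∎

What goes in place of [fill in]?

(n - 1)n(n + 1)(n^4 + n^2 + 1)

n^6 - 1 = (n^2 - 1)(n^4 + n^2 + 1), and n^2 - 1 = (n-1)(n+1).
So n(n^6 - 1) = (n - 1)n(n + 1)(n^4 + n^2 + 1).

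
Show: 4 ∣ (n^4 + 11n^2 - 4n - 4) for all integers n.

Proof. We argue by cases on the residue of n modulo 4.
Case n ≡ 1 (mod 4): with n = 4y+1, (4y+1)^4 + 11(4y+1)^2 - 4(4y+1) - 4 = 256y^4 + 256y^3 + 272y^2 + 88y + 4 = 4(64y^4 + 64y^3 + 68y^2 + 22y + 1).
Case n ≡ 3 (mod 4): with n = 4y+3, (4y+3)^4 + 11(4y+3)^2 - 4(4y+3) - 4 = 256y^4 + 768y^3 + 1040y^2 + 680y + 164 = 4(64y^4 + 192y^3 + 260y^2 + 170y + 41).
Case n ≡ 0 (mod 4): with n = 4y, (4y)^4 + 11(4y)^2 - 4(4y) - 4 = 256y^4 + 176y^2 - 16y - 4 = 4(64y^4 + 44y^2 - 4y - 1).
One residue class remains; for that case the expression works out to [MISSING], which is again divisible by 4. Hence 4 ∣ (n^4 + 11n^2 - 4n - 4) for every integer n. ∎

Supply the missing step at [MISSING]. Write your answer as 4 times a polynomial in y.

4(64y^4 + 128y^3 + 140y^2 + 72y + 12)

The residues treated are {1, 3, 0}, so the missing case is n ≡ 2 (mod 4); write n = 4y+2.
Then (4y+2)^4 + 11(4y+2)^2 - 4(4y+2) - 4 = 256y^4 + 512y^3 + 560y^2 + 288y + 48 = 4(64y^4 + 128y^3 + 140y^2 + 72y + 12).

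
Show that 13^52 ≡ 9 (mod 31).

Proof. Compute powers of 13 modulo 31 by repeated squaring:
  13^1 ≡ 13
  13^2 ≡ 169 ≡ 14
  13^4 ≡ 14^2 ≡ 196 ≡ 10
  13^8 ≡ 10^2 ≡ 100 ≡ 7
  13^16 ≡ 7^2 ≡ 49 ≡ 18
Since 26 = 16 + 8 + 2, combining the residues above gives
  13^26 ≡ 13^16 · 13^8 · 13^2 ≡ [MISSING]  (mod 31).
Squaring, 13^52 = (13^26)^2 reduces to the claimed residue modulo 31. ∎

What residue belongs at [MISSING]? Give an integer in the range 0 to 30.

Multiply the listed residues: 18 · 7 · 14 = 126 → 1764.
Reducing modulo 31: 1764 = 56·31 + 28, so 13^26 ≡ 28.

28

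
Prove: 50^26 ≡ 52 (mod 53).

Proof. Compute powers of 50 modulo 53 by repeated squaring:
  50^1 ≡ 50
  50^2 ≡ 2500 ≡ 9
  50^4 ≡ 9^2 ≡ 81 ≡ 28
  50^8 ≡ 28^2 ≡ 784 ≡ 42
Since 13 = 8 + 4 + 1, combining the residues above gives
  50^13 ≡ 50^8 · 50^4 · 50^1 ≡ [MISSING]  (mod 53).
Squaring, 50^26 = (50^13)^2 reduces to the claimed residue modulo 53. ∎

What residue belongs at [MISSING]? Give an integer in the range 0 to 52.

Multiply the listed residues: 42 · 28 · 50 = 1176 → 58800.
Reducing modulo 53: 58800 = 1109·53 + 23, so 50^13 ≡ 23.

23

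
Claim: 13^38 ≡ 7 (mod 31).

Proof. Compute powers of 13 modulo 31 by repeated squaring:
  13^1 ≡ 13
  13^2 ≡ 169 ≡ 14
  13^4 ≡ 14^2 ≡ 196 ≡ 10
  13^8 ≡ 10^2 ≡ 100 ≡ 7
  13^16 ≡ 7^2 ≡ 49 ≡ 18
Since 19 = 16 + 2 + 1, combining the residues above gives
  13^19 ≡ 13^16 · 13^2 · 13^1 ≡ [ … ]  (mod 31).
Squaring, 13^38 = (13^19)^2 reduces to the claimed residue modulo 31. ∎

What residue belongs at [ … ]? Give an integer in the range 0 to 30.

21

Multiply the listed residues: 18 · 14 · 13 = 252 → 3276.
Reducing modulo 31: 3276 = 105·31 + 21, so 13^19 ≡ 21.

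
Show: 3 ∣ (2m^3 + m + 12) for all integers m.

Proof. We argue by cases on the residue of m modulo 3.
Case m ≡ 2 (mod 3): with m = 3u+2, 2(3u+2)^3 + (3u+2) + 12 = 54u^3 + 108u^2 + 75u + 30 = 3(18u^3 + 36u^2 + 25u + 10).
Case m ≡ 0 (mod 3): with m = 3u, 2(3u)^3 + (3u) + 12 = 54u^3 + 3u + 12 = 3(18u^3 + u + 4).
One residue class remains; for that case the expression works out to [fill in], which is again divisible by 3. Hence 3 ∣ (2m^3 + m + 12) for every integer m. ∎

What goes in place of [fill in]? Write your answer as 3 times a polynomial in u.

The residues treated are {2, 0}, so the missing case is m ≡ 1 (mod 3); write m = 3u+1.
Then 2(3u+1)^3 + (3u+1) + 12 = 54u^3 + 54u^2 + 21u + 15 = 3(18u^3 + 18u^2 + 7u + 5).

3(18u^3 + 18u^2 + 7u + 5)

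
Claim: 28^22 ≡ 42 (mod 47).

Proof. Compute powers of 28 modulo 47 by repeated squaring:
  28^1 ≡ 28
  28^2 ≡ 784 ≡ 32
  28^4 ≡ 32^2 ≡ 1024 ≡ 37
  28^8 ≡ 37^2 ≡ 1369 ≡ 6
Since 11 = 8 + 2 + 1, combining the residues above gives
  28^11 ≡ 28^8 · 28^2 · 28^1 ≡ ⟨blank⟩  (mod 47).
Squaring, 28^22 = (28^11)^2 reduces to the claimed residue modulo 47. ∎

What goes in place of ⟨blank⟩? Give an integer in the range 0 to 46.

28^8 · 28^2 · 28^1 ≡ 6 · 32 · 28 = 5376.
5376 mod 47 = 18, so 28^11 ≡ 18 (mod 47).

18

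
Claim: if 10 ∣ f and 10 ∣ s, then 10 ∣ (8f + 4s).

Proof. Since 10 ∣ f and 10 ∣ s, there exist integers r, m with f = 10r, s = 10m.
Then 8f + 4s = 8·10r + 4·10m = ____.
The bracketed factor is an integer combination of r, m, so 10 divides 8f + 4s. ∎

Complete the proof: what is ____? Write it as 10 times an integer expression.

Each term has a factor of 10: 8·10r + 4·10m = 10·(4m + 8r).
Since 4m + 8r is an integer, 10 ∣ (8f + 4s).

10(4m + 8r)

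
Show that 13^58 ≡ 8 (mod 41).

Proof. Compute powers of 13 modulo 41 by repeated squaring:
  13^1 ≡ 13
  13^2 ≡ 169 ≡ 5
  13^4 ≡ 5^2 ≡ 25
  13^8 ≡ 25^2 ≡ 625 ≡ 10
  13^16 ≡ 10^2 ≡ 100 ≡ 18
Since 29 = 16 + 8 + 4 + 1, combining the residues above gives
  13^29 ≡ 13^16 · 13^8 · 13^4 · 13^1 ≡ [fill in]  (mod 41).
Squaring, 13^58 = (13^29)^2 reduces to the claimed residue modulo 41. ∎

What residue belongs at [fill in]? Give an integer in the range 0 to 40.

34

Multiply the listed residues: 18 · 10 · 25 · 13 = 180 → 4500 → 58500.
Reducing modulo 41: 58500 = 1426·41 + 34, so 13^29 ≡ 34.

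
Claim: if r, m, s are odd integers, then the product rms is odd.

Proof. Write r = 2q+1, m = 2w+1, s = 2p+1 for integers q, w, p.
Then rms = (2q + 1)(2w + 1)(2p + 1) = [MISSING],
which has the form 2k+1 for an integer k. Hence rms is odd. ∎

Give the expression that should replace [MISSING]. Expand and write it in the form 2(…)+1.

(2q + 1)(2w + 1)(2p + 1) = 8pqw + 4pq + 4pw + 2p + 4qw + 2q + 2w + 1
= 2(4pqw + 2pq + 2pw + p + 2qw + q + w) + 1.
Since 4pqw + 2pq + 2pw + p + 2qw + q + w is an integer, the product is of the form 2k+1 for an integer k.

2(4pqw + 2pq + 2pw + p + 2qw + q + w) + 1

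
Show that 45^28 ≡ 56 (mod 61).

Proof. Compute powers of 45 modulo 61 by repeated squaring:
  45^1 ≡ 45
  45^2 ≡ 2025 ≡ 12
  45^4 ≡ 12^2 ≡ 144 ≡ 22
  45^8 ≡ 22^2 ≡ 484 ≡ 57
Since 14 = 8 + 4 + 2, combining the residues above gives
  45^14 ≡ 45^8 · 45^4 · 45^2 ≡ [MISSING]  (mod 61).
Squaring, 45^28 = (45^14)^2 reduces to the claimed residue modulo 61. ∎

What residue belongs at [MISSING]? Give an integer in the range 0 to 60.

45^8 · 45^4 · 45^2 ≡ 57 · 22 · 12 = 15048.
15048 mod 61 = 42, so 45^14 ≡ 42 (mod 61).

42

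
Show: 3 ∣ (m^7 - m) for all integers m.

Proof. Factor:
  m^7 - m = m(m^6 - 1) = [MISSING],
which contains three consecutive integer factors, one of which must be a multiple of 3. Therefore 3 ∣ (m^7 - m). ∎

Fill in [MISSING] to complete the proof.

m^6 - 1 = (m^2 - 1)(m^4 + m^2 + 1), and m^2 - 1 = (m-1)(m+1).
So m(m^6 - 1) = (m - 1)m(m + 1)(m^4 + m^2 + 1).

(m - 1)m(m + 1)(m^4 + m^2 + 1)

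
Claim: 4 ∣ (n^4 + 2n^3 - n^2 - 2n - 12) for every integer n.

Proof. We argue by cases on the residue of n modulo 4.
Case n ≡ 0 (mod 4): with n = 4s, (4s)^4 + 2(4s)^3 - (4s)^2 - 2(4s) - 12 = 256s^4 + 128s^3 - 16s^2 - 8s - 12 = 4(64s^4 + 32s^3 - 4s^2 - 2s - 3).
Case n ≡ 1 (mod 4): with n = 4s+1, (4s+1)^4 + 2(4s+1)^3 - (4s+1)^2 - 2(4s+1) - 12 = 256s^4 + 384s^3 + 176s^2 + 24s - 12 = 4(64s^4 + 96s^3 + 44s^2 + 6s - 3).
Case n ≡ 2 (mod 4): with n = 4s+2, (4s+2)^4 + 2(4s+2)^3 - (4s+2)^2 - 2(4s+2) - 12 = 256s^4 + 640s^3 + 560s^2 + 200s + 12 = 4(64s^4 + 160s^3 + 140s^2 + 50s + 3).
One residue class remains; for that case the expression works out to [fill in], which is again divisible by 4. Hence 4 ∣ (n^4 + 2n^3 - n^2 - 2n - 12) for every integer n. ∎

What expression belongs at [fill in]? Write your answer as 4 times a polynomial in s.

4(64s^4 + 224s^3 + 284s^2 + 154s + 27)

Only n ≡ 3 (mod 4) is unaccounted for. Put n = 4s+3:
(4s+3)^4 + 2(4s+3)^3 - (4s+3)^2 - 2(4s+3) - 12 expands to 256s^4 + 896s^3 + 1136s^2 + 616s + 108,
and factoring out 4 leaves 4(64s^4 + 224s^3 + 284s^2 + 154s + 27).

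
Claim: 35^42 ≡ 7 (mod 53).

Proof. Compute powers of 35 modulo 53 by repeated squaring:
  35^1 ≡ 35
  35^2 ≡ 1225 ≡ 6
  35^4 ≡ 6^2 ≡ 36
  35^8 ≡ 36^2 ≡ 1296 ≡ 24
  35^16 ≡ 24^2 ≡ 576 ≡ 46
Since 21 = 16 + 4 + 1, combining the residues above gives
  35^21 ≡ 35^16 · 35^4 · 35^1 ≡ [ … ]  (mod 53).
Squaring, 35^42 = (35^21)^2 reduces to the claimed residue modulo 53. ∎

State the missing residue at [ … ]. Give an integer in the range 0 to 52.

35^16 · 35^4 · 35^1 ≡ 46 · 36 · 35 = 57960.
57960 mod 53 = 31, so 35^21 ≡ 31 (mod 53).

31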